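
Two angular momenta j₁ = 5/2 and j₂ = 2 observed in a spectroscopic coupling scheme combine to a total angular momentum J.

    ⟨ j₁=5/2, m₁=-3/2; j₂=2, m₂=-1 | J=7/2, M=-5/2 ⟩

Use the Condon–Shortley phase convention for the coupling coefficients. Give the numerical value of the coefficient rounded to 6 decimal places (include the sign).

triangle: 1!*4!*3!/9! = 144/362880
(j±m)!: 1!*4!*1!*3!*1!*6! = 103680
prefactor² = (2J+1)*Δ*N² = 2304/7
  k=0: +1/(0!*1!*4!*1!*0!*2!) = 1/48
  k=1: −1/(1!*0!*3!*0!*1!*3!) = -1/36
Σ = -1/144  ⇒  CG² = 2304/7*(-1/144)² = 1/63
CG = −√(1/63) = -0.125988

-0.125988  (= −√(1/63))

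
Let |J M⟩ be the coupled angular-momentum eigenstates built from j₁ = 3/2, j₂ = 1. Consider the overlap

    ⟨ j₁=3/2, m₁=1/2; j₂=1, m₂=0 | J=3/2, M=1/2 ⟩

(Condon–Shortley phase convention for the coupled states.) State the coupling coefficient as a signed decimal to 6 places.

j₁+j₂−J=1  J+j₁−j₂=2  J−j₁+j₂=1  j₁+j₂+J+1=5
(j₁±m₁, j₂±m₂, J±M) = (2,1,1,1,2,1)
P² = 4/15
sum k=0..1:
  [0] +1/1 = 1
  [1] −1/2 = -1/2
S = 1/2
C² = P²·S² = 1/15 ; C = +0.258199

+√(1/15) = +0.258199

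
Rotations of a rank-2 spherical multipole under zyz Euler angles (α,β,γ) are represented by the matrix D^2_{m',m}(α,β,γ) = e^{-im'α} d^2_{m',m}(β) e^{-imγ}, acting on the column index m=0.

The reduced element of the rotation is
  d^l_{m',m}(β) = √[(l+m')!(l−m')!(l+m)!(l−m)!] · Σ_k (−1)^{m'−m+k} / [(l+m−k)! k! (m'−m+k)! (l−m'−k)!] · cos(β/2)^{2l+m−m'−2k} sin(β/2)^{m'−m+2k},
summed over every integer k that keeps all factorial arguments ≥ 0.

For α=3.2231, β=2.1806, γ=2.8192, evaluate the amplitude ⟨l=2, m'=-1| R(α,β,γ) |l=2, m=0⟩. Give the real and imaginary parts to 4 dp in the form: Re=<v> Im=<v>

D^2_{-1,0}(3.2231,2.1806,2.8192) = e^{-i·-1·3.2231}·d^2_{-1,0}(2.1806)·e^{-i·0·2.8192}. Compute d first:
Half-angle: c=0.462219, s=0.886766. N=√(1·6·2·2)=4.898979
k∈{1,2} keeps every argument non-negative
  k=1: (−1)^0·4.8990/(2)·0.4622^3·0.8868^1 = +0.214501
  k=2: (−1)^1·4.8990/(2)·0.4622^1·0.8868^3 = -0.789497
d^2_{-1,0}(2.1806) = +0.214501 -0.789497 = -0.574996
D = (-0.996680-0.081417i)·(-0.574996)·(+1.000000+0.000000i) = +0.573087+0.046815i

Re=0.5731 Im=0.0468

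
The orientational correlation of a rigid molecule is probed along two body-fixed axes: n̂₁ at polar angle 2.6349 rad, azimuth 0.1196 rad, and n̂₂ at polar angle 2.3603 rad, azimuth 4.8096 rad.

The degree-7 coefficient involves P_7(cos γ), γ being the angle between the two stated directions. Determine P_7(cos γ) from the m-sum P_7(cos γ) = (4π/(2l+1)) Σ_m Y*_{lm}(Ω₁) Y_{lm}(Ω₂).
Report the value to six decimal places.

0.317005

Term-by-term m-sum for l=7 (normalisation 4π/15 = 0.837758):
  m=-7: (0.00212 + 0.00235j) × (-0.02702 - 0.03338j) = 0.00002 - 0.00013j  (running Σ = 0.00002 - 0.00013j)
  m=-6: (-0.01610 - 0.01405j) × (0.13521 - 0.08922j) = -0.00343 - 0.00046j  (running Σ = -0.00341 - 0.00060j)
  m=-5: (0.07296 + 0.04970j) × (0.16484 + 0.31200j) = -0.00348 + 0.03095j  (running Σ = -0.00689 + 0.03036j)
  m=-4: (-0.21920 - 0.11367j) × (-0.42131 + 0.17261j) = 0.11197 + 0.01005j  (running Σ = 0.10508 + 0.04041j)
  m=-3: (0.42762 + 0.16037j) × (-0.06741 - 0.22455j) = 0.00719 - 0.10683j  (running Σ = 0.11227 - 0.06642j)
  m=-2: (-0.45329 - 0.11054j) × (-0.22226 + 0.04376j) = 0.10559 + 0.00473j  (running Σ = 0.21785 - 0.06169j)
  m=-1: (0.01800 + 0.00216j) × (-0.03396 - 0.34827j) = 0.00014 - 0.00634j  (running Σ = 0.21800 - 0.06803j)
  m=0: (0.44944 + 0.00000j) × (-0.12815 + 0.00000j) = -0.05760 + 0.00000j  (running Σ = 0.16040 - 0.06803j)
  m=1: (-0.01800 + 0.00216j) × (0.03396 - 0.34827j) = 0.00014 + 0.00634j  (running Σ = 0.16054 - 0.06169j)
  m=2: (-0.45329 + 0.11054j) × (-0.22226 - 0.04376j) = 0.10559 - 0.00473j  (running Σ = 0.26613 - 0.06642j)
  m=3: (-0.42762 + 0.16037j) × (0.06741 - 0.22455j) = 0.00719 + 0.10683j  (running Σ = 0.27331 + 0.04041j)
  m=4: (-0.21920 + 0.11367j) × (-0.42131 - 0.17261j) = 0.11197 - 0.01005j  (running Σ = 0.38529 + 0.03036j)
  m=5: (-0.07296 + 0.04970j) × (-0.16484 + 0.31200j) = -0.00348 - 0.03095j  (running Σ = 0.38181 - 0.00060j)
  m=6: (-0.01610 + 0.01405j) × (0.13521 + 0.08922j) = -0.00343 + 0.00046j  (running Σ = 0.37838 - 0.00013j)
  m=7: (-0.00212 + 0.00235j) × (0.02702 - 0.03338j) = 0.00002 + 0.00013j  (running Σ = 0.37840 - 0.00000j)
Σ over m = 0.37840 - 0.00000j; ×(4π/15) → 0.31701 - 0.00000j. Real part: 0.317005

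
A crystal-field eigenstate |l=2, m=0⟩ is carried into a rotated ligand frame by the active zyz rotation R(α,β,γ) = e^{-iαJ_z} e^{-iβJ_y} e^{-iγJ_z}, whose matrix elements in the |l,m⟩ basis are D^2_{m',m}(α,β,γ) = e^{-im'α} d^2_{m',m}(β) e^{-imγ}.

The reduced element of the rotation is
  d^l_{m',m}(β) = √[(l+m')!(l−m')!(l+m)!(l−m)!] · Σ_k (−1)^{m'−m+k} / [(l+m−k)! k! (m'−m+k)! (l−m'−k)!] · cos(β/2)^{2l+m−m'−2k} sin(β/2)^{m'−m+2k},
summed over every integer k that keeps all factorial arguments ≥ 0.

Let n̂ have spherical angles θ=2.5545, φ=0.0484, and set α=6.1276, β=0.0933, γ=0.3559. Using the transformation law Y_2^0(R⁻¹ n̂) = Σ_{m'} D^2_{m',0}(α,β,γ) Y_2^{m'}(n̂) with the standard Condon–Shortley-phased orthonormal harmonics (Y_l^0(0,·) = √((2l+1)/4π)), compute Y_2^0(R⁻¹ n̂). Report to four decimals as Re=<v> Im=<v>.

Need the full column D^2_{m',0} for m'=−2..2 at α=6.1276, β=0.0933, γ=0.3559.
cos(β/2)=0.998912, sin(β/2)=0.046633
d^2_{-2,0}: single k=2 term ⇒ +0.005315;  D = +0.005060-0.001627i
d^2_{-1,0}: k∈[1..2] ⇒ +0.113855 -0.000248 = +0.113607;  D = +0.112234-0.017604i
d^2_{0,0}: k∈[0..2] ⇒ +0.995655 -0.008680 +0.000005 = +0.986981;  D = +0.986981+0.000000i
d^2_{1,0}: k∈[0..1] ⇒ -0.113855 +0.000248 = -0.113607;  D = -0.112234-0.017604i
d^2_{2,0}: single k=0 term ⇒ +0.005315;  D = +0.005060+0.001627i
Y_2^{m'}(θ=2.5545,φ=0.0484) and Σ D·Y over m':
  (+0.0051-0.0016i)·(+0.1180-0.0115i)  (+0.1122-0.0176i)·(-0.3559+0.0172i)  (+0.9870+0.0000i)·(+0.3404+0.0000i)  (-0.1122-0.0176i)·(+0.3559+0.0172i)  (+0.0051+0.0016i)·(+0.1180+0.0115i)
Y_2^0(R⁻¹ n̂) = +0.257896+0.000000i

Re=0.2579 Im=0.0000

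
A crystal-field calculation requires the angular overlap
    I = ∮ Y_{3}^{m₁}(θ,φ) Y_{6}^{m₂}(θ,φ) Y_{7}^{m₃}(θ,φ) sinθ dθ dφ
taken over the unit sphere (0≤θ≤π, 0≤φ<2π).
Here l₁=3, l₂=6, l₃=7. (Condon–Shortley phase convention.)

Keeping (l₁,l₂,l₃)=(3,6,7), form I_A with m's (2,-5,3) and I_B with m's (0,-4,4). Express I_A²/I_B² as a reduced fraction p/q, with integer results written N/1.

Same 3,6,7: normalisation and zero-m 3j drop out of the ratio.
A: Δ: 2! 4! 10! / 17! → 1/2042040; sum: t=0:+1/4354560 t=1:−1/87091200 = 19/87091200; 3j²(3 6 7; 2 -5 3) = Δ·Π!·Σ² = 361/37128  (sign +1)
B: Δ: 2! 4! 10! / 17! → 1/2042040; sum: t=0:+1/967680 t=1:−1/1451520 t=2:+1/43545600 = 1/2721600; 3j²(3 6 7; 0 -4 4) = Δ·Π!·Σ² = 32/7735  (sign -1)
I_A²/I_B² = (361/37128)/(32/7735) = 1805/768

1805/768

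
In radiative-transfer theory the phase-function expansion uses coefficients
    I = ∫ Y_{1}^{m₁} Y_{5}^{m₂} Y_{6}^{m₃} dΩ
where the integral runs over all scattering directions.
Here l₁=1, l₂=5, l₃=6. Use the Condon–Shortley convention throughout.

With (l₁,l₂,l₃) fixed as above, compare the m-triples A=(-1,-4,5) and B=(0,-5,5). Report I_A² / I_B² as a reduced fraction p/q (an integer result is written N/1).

5/1

Shared (l₁,l₂,l₃)=(1,5,6): N and (l;000)² cancel in I_A²/I_B².
A: Δ = 0!·2!·10!/13! = 1/858; Racah Σ t=0..0: t=0:+1/725760 = 1/725760; ⇒ 3j(1 5 6; -1 -4 5)² = 5/78, sgn -1
B: Δ = 0!·2!·10!/13! = 1/858; Racah Σ t=0..0: t=0:+1/3628800 = 1/3628800; ⇒ 3j(1 5 6; 0 -5 5)² = 1/78, sgn -1
I_A²/I_B² = (5/78)/(1/78) = 5/1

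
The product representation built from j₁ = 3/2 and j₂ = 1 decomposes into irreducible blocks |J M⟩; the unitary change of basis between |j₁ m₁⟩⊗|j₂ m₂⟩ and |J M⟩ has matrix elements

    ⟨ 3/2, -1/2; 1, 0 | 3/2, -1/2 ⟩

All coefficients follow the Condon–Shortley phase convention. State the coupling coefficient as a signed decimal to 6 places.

−√(1/15) = -0.258199

√[4·1!2!1!/5! · 1!2!1!1!1!2!] = √(4/15)
  +(−1)^0/∏(0,1,2,1,0,0)! = 1/2  (running 1/2)
  +(−1)^1/∏(1,0,1,0,1,1)! = -1  (running -1/2)
⟨..|..⟩ = √(4/15)·(-1/2) = -0.258199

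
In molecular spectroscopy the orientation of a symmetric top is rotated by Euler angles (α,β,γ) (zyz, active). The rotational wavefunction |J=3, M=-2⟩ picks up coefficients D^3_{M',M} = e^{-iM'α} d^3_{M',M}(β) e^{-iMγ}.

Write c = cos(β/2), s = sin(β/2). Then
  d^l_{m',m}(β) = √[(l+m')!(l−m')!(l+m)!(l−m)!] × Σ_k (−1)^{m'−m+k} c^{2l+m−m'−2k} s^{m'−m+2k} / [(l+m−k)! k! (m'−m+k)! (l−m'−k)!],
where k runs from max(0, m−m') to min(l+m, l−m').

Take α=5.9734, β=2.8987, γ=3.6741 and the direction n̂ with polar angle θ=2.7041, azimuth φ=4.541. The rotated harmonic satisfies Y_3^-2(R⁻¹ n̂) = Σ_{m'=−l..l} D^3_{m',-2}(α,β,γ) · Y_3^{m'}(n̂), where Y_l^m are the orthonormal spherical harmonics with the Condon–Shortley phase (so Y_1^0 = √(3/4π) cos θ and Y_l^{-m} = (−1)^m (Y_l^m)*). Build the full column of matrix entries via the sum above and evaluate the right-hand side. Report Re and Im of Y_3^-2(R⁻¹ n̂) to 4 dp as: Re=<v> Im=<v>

Re=-0.1744 Im=-0.0601

Need the full column D^3_{m',-2} for m'=−3..3 at α=5.9734, β=2.8987, γ=3.6741.
cos(β/2)=0.121148, sin(β/2)=0.992634
d^3_{-3,-2}: single k=1 term ⇒ +0.000063;  D = +0.000063+0.000009i
d^3_{-2,-2}: k∈[0..1] ⇒ +0.000003 -0.001061 = -0.001058;  D = -0.000955-0.000456i
d^3_{-1,-2}: k∈[0..1] ⇒ -0.000082 +0.010999 = +0.010917;  D = +0.007949+0.007483i
d^3_{0,-2}: k∈[0..1] ⇒ +0.001163 -0.078046 = -0.076883;  D = -0.037249-0.067257i
d^3_{1,-2}: k∈[0..1] ⇒ -0.010999 +0.369201 = +0.358202;  D = +0.069758+0.351344i
d^3_{2,-2}: k∈[0..1] ⇒ +0.071246 -0.956613 = -0.885367;  D = +0.100528-0.879641i
d^3_{3,-2}: single k=0 term ⇒ -0.285982;  D = +0.117545-0.260708i
Y_3^{m'}(θ=2.7041,φ=4.541) and Σ D·Y over m':
  (+0.0001+0.0000i)·(+0.0156-0.0276i)  (-0.0010-0.0005i)·(+0.1565+0.0558i)  (+0.0079+0.0075i)·(-0.0725+0.4186i)  (-0.0372-0.0673i)·(-0.3727+0.0000i)  (+0.0698+0.3513i)·(+0.0725+0.4186i)  (+0.1005-0.8796i)·(+0.1565-0.0558i)  (+0.1175-0.2607i)·(-0.0156-0.0276i)
Y_3^-2(R⁻¹ n̂) = -0.174391-0.060077i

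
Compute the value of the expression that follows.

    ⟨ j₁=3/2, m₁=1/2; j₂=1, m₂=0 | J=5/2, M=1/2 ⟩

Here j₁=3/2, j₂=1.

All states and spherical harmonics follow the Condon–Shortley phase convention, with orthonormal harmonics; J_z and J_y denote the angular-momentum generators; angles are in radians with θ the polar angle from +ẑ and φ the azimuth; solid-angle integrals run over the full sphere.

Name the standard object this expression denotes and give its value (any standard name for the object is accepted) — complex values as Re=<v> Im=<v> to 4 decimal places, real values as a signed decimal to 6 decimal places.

Clebsch–Gordan coefficient, +√(3/5) ≈ +0.774597

This is a Clebsch–Gordan (vector-coupling) coefficient.
√[6·0!3!2!/6! · 2!1!1!1!3!2!] = √(12/5)
  +(−1)^0/∏(0,0,1,1,2,1)! = 1/2  (running 1/2)
⟨..|..⟩ = √(12/5)·(1/2) = +0.774597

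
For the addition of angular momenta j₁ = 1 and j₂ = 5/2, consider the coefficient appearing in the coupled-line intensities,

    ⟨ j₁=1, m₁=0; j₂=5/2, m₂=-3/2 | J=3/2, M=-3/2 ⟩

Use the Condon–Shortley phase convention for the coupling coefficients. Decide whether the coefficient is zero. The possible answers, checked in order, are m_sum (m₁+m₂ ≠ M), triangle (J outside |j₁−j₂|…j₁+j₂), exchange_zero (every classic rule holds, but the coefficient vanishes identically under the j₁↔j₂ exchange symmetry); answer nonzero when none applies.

m-sum: m₁+m₂ = 0+(-3/2) = -3/2, M = -3/2  ✓
triangle: |j₁−j₂| = 3/2 ≤ J = 3/2 ≤ j₁+j₂ = 7/2  ✓
exchange: j₁≠j₂ or m₁≠m₂ — the exchange symmetry imposes no constraint here
value check: CG = −√(4/15) = -0.516398 ≠ 0

nonzero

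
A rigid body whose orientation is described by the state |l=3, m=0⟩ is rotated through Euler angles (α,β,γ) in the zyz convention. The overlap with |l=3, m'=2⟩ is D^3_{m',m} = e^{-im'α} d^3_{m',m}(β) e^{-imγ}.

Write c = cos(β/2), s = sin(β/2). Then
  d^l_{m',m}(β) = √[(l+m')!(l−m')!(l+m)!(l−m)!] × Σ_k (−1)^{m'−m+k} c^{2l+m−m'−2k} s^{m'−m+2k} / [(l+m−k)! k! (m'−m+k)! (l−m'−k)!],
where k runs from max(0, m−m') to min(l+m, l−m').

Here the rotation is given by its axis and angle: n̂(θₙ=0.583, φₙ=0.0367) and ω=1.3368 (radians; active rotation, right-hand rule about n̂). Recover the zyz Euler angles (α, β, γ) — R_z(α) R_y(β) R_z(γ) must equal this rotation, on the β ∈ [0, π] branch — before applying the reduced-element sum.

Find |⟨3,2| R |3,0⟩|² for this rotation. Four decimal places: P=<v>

Axis–angle → zyz. n̂ = (sinθₙcosφₙ, sinθₙsinφₙ, cosθₙ) = (+0.550160, +0.020200, +0.834815), ω = 1.3368.
R = I cosω + sinω [n̂]ₓ + (1−cosω) n̂n̂ᵀ gives
  R = [+0.464362, -0.803528, +0.372439; +0.820600, +0.232180, -0.522214; +0.333140, +0.548120, +0.767191]
β = atan2(√(R₁₃²+R₂₃²), R₃₃) = 0.696346; α = atan2(R₂₃, R₁₃) mod 2π = 5.331914; γ = atan2(R₃₂, −R₃₁) mod 2π = 2.116922
First d^3_{2,0}(β=0.6963), then the phase factors e^{-i(2)α} and e^{-i(0)γ}:
With c≡cos(β/2)=0.939998 and s≡sin(β/2)=0.341181, N=[120·1·6·6]^{1/2}=65.726707
k: max(0,(0)−(2))=0 … min(3+(0),3−(2))=1
  k=0: (−1)^2·65.7267/(12)·0.9400^4·0.3412^2 = +0.497780
  k=1: (−1)^3·65.7267/(12)·0.9400^2·0.3412^4 = -0.065577
d^3_{2,0}(0.6963) = +0.497780 -0.065577 = +0.432203
|D^3_{2,0}|² = |d^3_{2,0}(β)|² = (+0.432203)² = 0.186799 (the z-rotation phases have unit modulus)

P=0.1868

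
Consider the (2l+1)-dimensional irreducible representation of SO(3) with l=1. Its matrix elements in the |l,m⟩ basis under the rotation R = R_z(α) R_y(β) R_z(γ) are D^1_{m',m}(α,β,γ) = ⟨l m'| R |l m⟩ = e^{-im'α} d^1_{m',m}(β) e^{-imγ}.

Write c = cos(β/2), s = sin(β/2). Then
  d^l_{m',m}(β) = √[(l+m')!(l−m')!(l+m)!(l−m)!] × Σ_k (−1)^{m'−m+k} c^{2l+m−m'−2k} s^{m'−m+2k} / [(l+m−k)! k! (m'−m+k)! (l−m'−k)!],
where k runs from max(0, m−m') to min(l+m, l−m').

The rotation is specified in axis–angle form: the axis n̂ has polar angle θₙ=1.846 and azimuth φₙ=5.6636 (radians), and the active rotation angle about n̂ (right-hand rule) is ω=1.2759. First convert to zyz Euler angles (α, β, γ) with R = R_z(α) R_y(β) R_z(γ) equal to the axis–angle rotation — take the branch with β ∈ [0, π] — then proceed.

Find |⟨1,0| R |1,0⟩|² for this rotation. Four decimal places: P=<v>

P=0.1177

Axis–angle → zyz. n̂ = (sinθₙcosφₙ, sinθₙsinφₙ, cosθₙ) = (+0.783484, -0.558846, -0.271743), ω = 1.2759.
R = I cosω + sinω [n̂]ₓ + (1−cosω) n̂n̂ᵀ gives
  R = [+0.726079, -0.050578, -0.685749; -0.570603, +0.512180, -0.641938; +0.383695, +0.857388, +0.343023]
β = atan2(√(R₁₃²+R₂₃²), R₃₃) = 1.220663; α = atan2(R₂₃, R₁₃) mod 2π = 3.894005; γ = atan2(R₃₂, −R₃₁) mod 2π = 1.991583
Split into d^1_{0,0}(β=1.2207) × two z-phases.
c=cos(1.220663/2)=0.819458, s=sin(1.220663/2)=0.573139; N=√[1·1·1·1]=1.000000
Admissible k: 0..1 (factorial args all ≥0)
  k=0: (−1)^0·1.0000/(1)·0.8195^2·0.5731^0 = +0.671511
  k=1: (−1)^1·1.0000/(1)·0.8195^0·0.5731^2 = -0.328489
d^1_{0,0}(1.2207) = +0.671511 -0.328489 = +0.343023
|D^1_{0,0}|² = |d^1_{0,0}(β)|² = (+0.343023)² = 0.117665 (the z-rotation phases have unit modulus)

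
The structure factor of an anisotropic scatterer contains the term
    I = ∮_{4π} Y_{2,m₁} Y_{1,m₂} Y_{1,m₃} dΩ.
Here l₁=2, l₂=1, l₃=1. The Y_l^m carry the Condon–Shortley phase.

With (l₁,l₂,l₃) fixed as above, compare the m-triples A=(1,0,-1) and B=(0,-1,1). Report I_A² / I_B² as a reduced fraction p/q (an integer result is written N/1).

Same 2,1,1: normalisation and zero-m 3j drop out of the ratio.
A: Δ: 2! 2! 0! / 5! → 1/30; sum: t=1:−1/2 = -1/2; 3j²(2 1 1; 1 0 -1) = Δ·Π!·Σ² = 1/10  (sign -1)
B: Δ: 2! 2! 0! / 5! → 1/30; sum: t=0:+1/4 = 1/4; 3j²(2 1 1; 0 -1 1) = Δ·Π!·Σ² = 1/30  (sign +1)
I_A²/I_B² = (1/10)/(1/30) = 3/1

3/1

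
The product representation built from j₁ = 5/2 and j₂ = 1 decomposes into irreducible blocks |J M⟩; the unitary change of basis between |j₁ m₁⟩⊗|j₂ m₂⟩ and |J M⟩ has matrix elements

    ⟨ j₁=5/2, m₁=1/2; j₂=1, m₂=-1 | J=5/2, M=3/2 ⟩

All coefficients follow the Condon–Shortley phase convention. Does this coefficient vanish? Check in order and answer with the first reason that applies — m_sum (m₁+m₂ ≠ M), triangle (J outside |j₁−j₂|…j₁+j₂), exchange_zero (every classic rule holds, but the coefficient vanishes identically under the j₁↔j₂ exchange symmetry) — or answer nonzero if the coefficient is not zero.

m_sum

m-sum: m₁+m₂ = 1/2+(-1) = -1/2, M = 3/2  ✗ ⇒ coefficient is 0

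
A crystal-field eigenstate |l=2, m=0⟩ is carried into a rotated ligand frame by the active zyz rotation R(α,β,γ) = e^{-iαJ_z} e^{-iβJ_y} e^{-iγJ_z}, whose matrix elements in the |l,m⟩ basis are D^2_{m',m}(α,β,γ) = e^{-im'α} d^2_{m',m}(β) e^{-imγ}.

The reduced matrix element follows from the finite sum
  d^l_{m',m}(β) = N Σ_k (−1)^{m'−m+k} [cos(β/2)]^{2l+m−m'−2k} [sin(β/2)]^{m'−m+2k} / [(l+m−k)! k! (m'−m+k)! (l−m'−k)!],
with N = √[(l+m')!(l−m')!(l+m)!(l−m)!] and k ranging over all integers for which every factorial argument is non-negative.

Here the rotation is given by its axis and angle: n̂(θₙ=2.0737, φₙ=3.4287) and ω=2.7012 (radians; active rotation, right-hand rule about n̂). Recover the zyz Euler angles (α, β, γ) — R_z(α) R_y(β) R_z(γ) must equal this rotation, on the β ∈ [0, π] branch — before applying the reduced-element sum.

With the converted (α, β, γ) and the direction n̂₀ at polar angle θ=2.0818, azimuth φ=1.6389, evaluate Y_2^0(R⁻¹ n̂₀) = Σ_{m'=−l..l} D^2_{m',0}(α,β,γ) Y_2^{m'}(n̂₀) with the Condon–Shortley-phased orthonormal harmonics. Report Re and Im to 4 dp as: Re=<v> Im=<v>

Axis–angle → zyz. n̂ = (sinθₙcosφₙ, sinθₙsinφₙ, cosθₙ) = (-0.840322, -0.248118, -0.481972), ω = 2.7012.
R = I cosω + sinω [n̂]ₓ + (1−cosω) n̂n̂ᵀ gives
  R = [+0.440320, +0.602566, +0.665607; +0.191642, -0.787333, +0.585986; +0.877150, -0.130464, -0.462156]
β = atan2(√(R₁₃²+R₂₃²), R₃₃) = 2.051221; α = atan2(R₂₃, R₁₃) mod 2π = 0.721868; γ = atan2(R₃₂, −R₃₁) mod 2π = 3.289246
Need the full column D^2_{m',0} for m'=−2..2 at α=0.7219, β=2.0512, γ=3.2892.
cos(β/2)=0.518577, sin(β/2)=0.855031
d^2_{-2,0}: single k=2 term ⇒ +0.481577;  D = +0.061025+0.477695i
d^2_{-1,0}: k∈[1..2] ⇒ +0.292077 -0.794025 = -0.501948;  D = -0.376749-0.331681i
d^2_{0,0}: k∈[0..2] ⇒ +0.072319 -0.786412 +0.534475 = -0.179618;  D = -0.179618+0.000000i
d^2_{1,0}: k∈[0..1] ⇒ -0.292077 +0.794025 = +0.501948;  D = +0.376749-0.331681i
d^2_{2,0}: single k=0 term ⇒ +0.481577;  D = +0.061025-0.477695i
Y_2^{m'}(θ=2.0818,φ=1.6389) and Σ D·Y over m':
  (+0.0610+0.4777i)·(-0.2912+0.0399i)  (-0.3767-0.3317i)·(+0.0224+0.3288i)  (-0.1796+0.0000i)·(-0.0891+0.0000i)  (+0.3767-0.3317i)·(-0.0224+0.3288i)  (+0.0610-0.4777i)·(-0.2912-0.0399i)
Y_2^0(R⁻¹ n̂) = +0.143548+0.000000i

Re=0.1435 Im=0.0000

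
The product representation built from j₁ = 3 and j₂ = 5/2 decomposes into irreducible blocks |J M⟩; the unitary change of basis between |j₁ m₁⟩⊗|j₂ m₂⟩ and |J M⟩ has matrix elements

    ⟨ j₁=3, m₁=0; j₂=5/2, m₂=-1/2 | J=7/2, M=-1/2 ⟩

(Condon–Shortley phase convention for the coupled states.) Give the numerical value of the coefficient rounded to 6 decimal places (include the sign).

j₁+j₂−J=2  J+j₁−j₂=4  J−j₁+j₂=3  j₁+j₂+J+1=10
(j₁±m₁, j₂±m₂, J±M) = (3,3,2,3,3,4)
P² = 6912/175
sum k=0..2:
  [0] +1/24 = 1/24
  [1] −1/8 = -1/8
  [2] +1/72 = 1/72
S = -5/72
C² = P²·S² = 4/21 ; C = -0.436436

−√(4/21) ≈ -0.436436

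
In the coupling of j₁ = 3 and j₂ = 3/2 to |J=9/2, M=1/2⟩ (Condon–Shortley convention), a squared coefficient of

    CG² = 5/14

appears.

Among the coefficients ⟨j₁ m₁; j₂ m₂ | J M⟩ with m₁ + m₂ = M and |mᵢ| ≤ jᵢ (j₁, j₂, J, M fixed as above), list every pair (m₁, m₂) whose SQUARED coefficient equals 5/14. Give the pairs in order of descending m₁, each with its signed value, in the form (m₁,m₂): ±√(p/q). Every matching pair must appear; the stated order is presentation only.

Admissible pairs with m₁+m₂ = M = 1/2: (-1,3/2), (0,1/2), (1,-1/2), (2,-3/2)
  (m₁,m₂)=(2,-3/2): CG² = 1/21, CG = +√(1/21)
  (m₁,m₂)=(1,-1/2): CG² = 5/14, CG = +√(5/14)   ← matches the target
  (m₁,m₂)=(0,1/2): CG² = 10/21, CG = +√(10/21)
  (m₁,m₂)=(-1,3/2): CG² = 5/42, CG = +√(5/42)
Pairs with CG² = 5/14: (1,-1/2): +√(5/14)

(1,-1/2): +√(5/14)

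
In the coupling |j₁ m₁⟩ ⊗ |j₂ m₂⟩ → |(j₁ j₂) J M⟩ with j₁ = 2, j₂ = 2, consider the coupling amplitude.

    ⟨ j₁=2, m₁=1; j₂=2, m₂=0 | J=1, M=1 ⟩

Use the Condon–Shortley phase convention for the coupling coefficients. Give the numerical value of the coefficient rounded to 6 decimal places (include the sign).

√[3·3!1!1!/6! · 3!1!2!2!2!0!] = √(6/5)
  +(−1)^1/∏(1,2,0,1,1,0)! = -1/2  (running -1/2)
⟨..|..⟩ = √(6/5)·(-1/2) = -0.547723

−√(3/10) = -0.547723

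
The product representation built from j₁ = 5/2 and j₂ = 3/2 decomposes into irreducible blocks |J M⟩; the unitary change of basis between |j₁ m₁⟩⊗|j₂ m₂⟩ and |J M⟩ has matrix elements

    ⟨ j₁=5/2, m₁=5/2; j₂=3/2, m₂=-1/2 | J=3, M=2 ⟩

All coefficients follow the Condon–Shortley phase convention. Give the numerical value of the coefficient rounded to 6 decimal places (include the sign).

j₁+j₂−J=1  J+j₁−j₂=4  J−j₁+j₂=2  j₁+j₂+J+1=8
(j₁±m₁, j₂±m₂, J±M) = (5,0,1,2,5,1)
P² = 240
sum k=0..0:
  [0] +1/24 = 1/24
S = 1/24
C² = P²·S² = 5/12 ; C = +0.645497

+√(5/12) ≈ +0.645497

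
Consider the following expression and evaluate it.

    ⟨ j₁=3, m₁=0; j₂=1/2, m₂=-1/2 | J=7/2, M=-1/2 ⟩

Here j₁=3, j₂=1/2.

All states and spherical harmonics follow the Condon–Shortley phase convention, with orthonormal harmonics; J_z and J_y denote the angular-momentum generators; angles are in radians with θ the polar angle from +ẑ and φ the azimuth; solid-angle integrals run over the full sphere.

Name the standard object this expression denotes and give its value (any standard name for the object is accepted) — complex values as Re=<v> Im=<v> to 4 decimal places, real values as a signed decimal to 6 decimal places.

This is a Clebsch–Gordan (vector-coupling) coefficient.
√[8·0!6!1!/8! · 3!3!0!1!3!4!] = √(5184/7)
  +(−1)^0/∏(0,0,3,0,3,1)! = 1/36  (running 1/36)
⟨..|..⟩ = √(5184/7)·(1/36) = +0.755929

Clebsch–Gordan coefficient, +√(4/7) ≈ +0.755929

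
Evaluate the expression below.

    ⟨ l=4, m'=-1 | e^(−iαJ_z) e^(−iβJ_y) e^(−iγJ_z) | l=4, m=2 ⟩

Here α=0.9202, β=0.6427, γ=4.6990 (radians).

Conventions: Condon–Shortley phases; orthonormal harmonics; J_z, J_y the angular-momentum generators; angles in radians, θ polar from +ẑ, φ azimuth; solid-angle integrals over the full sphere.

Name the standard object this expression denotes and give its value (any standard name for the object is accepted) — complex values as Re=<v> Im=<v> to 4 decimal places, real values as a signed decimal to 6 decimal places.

This is a Wigner D-matrix element — the rotation-matrix element ⟨l m'| R(α,β,γ) |l m⟩ in the angular-momentum basis.
D^4_{-1,2}(0.9202,0.6427,4.6990) = e^{-i·-1·0.9202}·d^4_{-1,2}(0.6427)·e^{-i·2·4.6990}. Compute d first:
Half-angle: c=0.948810, s=0.315848. N=√(6·120·720·2)=1018.233765
k: max(0,(2)−(-1))=3 … min(4+(2),4−(-1))=5
  k=3: (−1)^0·1018.2338/(72)·0.9488^5·0.3158^3 = +0.342645
  k=4: (−1)^1·1018.2338/(48)·0.9488^3·0.3158^5 = -0.056955
  k=5: (−1)^2·1018.2338/(240)·0.9488^1·0.3158^7 = +0.001262
d^4_{-1,2}(0.6427) = +0.342645 -0.056955 +0.001262 = +0.286952
Attach z-rotation phases: D = e^{-i(-1)(0.9202)}·(+0.286952)·e^{-i(2)(4.6990)} = -0.167620-0.232906i

Wigner D-matrix element, Re=-0.1676 Im=-0.2329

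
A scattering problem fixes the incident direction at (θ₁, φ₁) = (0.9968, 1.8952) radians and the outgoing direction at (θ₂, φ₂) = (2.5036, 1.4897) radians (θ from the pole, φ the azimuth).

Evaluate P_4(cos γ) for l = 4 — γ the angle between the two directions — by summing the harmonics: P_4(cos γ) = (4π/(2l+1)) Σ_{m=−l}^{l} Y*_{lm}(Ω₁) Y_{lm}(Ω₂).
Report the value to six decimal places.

Addition theorem: P_4(cos γ) = (4π/9) Σ_m Y*_{lm}(Ω₁) Y_{lm}(Ω₂), m = −4…4:
  m=-4: Y*=+0.059369+0.211889i  Y=+0.052778+0.017747i  product -0.000627+0.012237i
  m=-3: Y*=+0.332706-0.226439i  Y=+0.051171-0.206164i  product -0.029659-0.080179i
  m=-2: Y*=-0.199968-0.151640i  Y=-0.411853-0.067391i  product +0.072138+0.075930i
  m=-1: Y*=+0.064365-0.191401i  Y=-0.027814+0.342217i  product +0.063710+0.027350i
  m=+0: Y*=-0.296478-0.000000i  Y=-0.188815+0.000000i  product +0.055980+0.000000i
  m=+1: Y*=-0.064365-0.191401i  Y=+0.027814+0.342217i  product +0.063710-0.027350i
  m=+2: Y*=-0.199968+0.151640i  Y=-0.411853+0.067391i  product +0.072138-0.075930i
  m=+3: Y*=-0.332706-0.226439i  Y=-0.051171-0.206164i  product -0.029659+0.080179i
  m=+4: Y*=+0.059369-0.211889i  Y=+0.052778-0.017747i  product -0.000627-0.012237i
Σ over m = +0.267105-0.000000i; ×(4π/9) → +0.372949-0.000000i. Real part: 0.372949

0.372949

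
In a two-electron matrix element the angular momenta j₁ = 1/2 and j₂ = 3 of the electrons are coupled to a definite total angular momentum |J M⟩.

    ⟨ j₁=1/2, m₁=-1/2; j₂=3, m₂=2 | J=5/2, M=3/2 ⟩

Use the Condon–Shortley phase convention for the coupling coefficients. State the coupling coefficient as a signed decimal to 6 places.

−√(5/7) = -0.845154

√[6·1!0!5!/7! · 0!1!5!1!4!1!] = √(2880/7)
  +(−1)^1/∏(1,0,0,4,0,1)! = -1/24  (running -1/24)
⟨..|..⟩ = √(2880/7)·(-1/24) = -0.845154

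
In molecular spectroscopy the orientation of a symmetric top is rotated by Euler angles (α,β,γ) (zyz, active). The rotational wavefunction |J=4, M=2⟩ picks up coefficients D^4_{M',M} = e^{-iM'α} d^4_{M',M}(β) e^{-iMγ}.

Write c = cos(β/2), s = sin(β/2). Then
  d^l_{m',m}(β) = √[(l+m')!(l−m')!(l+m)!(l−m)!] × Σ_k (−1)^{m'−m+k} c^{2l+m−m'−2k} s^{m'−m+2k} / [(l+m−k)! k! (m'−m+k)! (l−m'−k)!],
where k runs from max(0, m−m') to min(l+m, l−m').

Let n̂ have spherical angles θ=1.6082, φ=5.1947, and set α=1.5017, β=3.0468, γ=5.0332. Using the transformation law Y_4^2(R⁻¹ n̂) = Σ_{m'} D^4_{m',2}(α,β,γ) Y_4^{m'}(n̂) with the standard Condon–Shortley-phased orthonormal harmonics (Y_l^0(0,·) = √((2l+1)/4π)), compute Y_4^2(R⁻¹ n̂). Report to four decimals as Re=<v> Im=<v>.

Need the full column D^4_{m',2} for m'=−4..4 at α=1.5017, β=3.0468, γ=5.0332.
cos(β/2)=0.047379, sin(β/2)=0.998877
d^4_{-4,2}: single k=6 term ⇒ +0.011798;  D = -0.007166+0.009372i
d^4_{-3,2}: k∈[5..6] ⇒ +0.001187 -0.175886 = -0.174698;  D = -0.131122-0.115441i
d^4_{-2,2}: k∈[4..6] ⇒ +0.000075 -0.026756 +0.991051 = +0.964371;  D = +0.685710-0.678095i
d^4_{-1,2}: k∈[3..5] ⇒ +0.000003 -0.002243 +0.199435 = +0.197195;  D = -0.128646-0.149453i
d^4_{0,2}: k∈[2..4] ⇒ +0.000000 -0.000127 +0.021152 = +0.021026;  D = -0.016844+0.012584i
d^4_{1,2}: k∈[1..3] ⇒ +0.000000 -0.000005 +0.001496 = +0.001491;  D = +0.000808+0.001253i
d^4_{2,2}: k∈[0..2] ⇒ +0.000000 -0.000000 +0.000075 = +0.000075;  D = +0.000066-0.000036i
d^4_{3,2}: k∈[0..1] ⇒ -0.000000 +0.000003 = +0.000003;  D = -0.000001-0.000002i
d^4_{4,2}: single k=0 term ⇒ +0.000000;  D = -0.000000+0.000000i
Y_4^{m'}(θ=1.6082,φ=5.1947) and Σ D·Y over m':
  (-0.0072+0.0094i)·(-0.1548-0.4132i)  (-0.1311-0.1154i)·(+0.0464+0.0058i)  (+0.6857-0.6781i)·(+0.1885-0.2719i)  (-0.1286-0.1495i)·(+0.0245+0.0468i)  (-0.0168+0.0126i)·(+0.3129+0.0000i)  (+0.0008+0.0013i)·(-0.0245+0.0468i)  (+0.0001-0.0000i)·(+0.1885+0.2719i)  (-0.0000-0.0000i)·(-0.0464+0.0058i)  (-0.0000+0.0000i)·(-0.1548+0.4132i)
Y_4^2(R⁻¹ n̂) = -0.057024-0.324533i

Re=-0.0570 Im=-0.3245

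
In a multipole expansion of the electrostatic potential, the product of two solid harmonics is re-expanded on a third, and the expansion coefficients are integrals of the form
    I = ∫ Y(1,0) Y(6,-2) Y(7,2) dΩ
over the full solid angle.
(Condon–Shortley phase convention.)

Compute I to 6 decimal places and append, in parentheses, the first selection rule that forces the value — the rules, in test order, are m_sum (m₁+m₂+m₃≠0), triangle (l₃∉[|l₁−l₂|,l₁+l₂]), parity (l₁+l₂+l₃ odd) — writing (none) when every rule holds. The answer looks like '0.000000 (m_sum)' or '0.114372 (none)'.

Checks pass: Σm=0; 14 even; l₃=7∈[5,7].
(2·1+1)(2·6+1)(2·7+1) = 585
Δ: 0! 2! 12! / 15! → 1/1365
sum: t=0:+1/518400 = 1/518400
3j²(1 6 7; 0 0 0) = Δ·Π!·Σ² = 7/195  (sign -1)
sum: t=0:+1/967680 = 1/967680
3j²(1 6 7; 0 -2 2) = Δ·Π!·Σ² = 3/91  (sign -1)
combine: 4πI² = 585·7/195·3/91 = 9/13
take √, sign +1: I = 0.23471705
No selection rule forces the value: the integral is nonzero (none).

0.234717 (none)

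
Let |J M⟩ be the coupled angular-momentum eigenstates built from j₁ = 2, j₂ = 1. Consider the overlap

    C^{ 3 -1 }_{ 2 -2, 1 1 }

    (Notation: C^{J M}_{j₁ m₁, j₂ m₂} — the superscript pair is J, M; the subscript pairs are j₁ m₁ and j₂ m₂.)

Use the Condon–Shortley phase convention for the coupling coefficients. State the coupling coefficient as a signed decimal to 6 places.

+√(1/15) = +0.258199

triangle: 0!×4!×2!/7! = 48/5040
(j±m)!: 0!×4!×2!×0!×2!×4! = 2304
prefactor² = (2J+1)×Δ×N² = 768/5
  k=0: +1/(0!×0!×4!×2!×0!×0!) = 1/48
Σ = 1/48  ⇒  CG² = 768/5×(1/48)² = 1/15
CG = +√(1/15) = +0.258199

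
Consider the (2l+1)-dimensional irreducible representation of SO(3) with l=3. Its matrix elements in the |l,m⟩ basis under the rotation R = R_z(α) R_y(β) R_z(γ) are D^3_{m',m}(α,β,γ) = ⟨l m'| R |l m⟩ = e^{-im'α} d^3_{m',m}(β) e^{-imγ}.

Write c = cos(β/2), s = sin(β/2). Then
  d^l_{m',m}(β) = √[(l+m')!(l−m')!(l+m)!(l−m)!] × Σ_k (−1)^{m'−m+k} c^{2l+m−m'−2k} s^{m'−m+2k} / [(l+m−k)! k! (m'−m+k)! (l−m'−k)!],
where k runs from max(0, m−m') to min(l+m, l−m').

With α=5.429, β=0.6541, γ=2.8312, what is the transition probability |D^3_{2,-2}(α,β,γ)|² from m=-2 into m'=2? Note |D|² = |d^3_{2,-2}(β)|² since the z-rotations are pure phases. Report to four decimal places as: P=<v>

P=0.0022

First d^3_{2,-2}(β=0.6541), then the phase factors e^{-i(2)α} and e^{-i(-2)γ}:
c=cos(0.654100/2)=0.946994, s=sin(0.654100/2)=0.321251; N=√[120·1·1·120]=120.000000
The bounds max(0,m−m')=0 and min(l+m,l−m')=1 give 2 terms
  k=0: (−1)^4·120.0000/(24)·0.9470^2·0.3213^4 = +0.047757
  k=1: (−1)^5·120.0000/(120)·0.9470^0·0.3213^6 = -0.001099
d^3_{2,-2}(0.6541) = +0.047757 -0.001099 = +0.046658
|D^3_{2,-2}|² = |d^3_{2,-2}(β)|² = (+0.046658)² = 0.002177 (the z-rotation phases have unit modulus)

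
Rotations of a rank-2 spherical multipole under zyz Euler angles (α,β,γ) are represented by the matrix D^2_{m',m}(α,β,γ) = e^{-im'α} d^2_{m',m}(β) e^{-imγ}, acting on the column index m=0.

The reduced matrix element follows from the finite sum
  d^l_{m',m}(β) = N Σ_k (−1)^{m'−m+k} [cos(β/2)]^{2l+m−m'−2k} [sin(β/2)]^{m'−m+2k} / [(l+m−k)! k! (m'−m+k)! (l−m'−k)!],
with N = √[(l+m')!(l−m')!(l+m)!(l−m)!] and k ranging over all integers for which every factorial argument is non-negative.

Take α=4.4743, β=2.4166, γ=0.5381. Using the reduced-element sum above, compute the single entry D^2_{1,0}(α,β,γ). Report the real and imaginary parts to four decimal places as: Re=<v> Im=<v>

Split into d^2_{1,0}(β=2.4166) × two z-phases.
With c≡cos(β/2)=0.354609 and s≡sin(β/2)=0.935015, N=[6·1·2·2]^{1/2}=4.898979
k∈{0,1} keeps every argument non-negative
  k=0: (−1)^1·4.8990/(2)·0.3546^3·0.9350^1 = -0.102128
  k=1: (−1)^2·4.8990/(2)·0.3546^1·0.9350^3 = +0.710037
d^2_{1,0}(2.4166) = -0.102128 +0.710037 = +0.607909
Phases: e^{-i·(1)·4.4743}=-0.235846+0.971790i, e^{-i·(0)·0.5381}=+1.000000+0.000000i ⇒ D=-0.143373+0.590760i

Re=-0.1434 Im=0.5908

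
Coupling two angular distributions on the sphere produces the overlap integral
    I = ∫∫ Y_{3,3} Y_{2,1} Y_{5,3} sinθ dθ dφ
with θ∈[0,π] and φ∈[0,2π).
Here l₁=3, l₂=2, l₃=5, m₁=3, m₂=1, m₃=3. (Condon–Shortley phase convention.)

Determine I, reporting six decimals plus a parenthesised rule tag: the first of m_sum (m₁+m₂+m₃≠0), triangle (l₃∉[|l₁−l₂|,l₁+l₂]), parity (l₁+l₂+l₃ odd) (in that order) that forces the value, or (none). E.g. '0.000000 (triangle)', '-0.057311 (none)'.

0.000000 (m_sum)

3 + 1 + 3 = 7 ≠ 0: azimuthal integral kills it; I = 0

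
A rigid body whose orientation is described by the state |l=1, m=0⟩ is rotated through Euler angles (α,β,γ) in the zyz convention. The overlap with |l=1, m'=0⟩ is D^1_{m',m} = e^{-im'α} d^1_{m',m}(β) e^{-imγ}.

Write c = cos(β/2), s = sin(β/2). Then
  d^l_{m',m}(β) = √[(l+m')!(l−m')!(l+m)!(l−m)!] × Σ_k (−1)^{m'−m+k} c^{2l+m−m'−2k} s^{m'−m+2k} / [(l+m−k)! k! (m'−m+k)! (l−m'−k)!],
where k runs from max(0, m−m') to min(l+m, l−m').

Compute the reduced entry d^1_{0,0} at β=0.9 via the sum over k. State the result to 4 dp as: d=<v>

d^1_{0,0}(β=0.9000) via the finite sum:
With c≡cos(β/2)=0.900447 and s≡sin(β/2)=0.434966, N=[1·1·1·1]^{1/2}=1.000000
k: max(0,(0)−(0))=0 … min(1+(0),1−(0))=1
  k=0: (−1)^0·1.0000/(1)·0.9004^2·0.4350^0 = +0.810805
  k=1: (−1)^1·1.0000/(1)·0.9004^0·0.4350^2 = -0.189195
d^1_{0,0}(0.9000) = +0.810805 -0.189195 = +0.621610

d=0.6216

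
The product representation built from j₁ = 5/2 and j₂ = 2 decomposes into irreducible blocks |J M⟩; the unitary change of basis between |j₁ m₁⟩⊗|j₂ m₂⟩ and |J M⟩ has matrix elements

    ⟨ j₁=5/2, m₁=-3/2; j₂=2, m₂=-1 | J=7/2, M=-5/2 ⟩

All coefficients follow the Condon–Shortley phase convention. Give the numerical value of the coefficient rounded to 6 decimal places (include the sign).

√[8·1!4!3!/9! · 1!4!1!3!1!6!] = √(2304/7)
  +(−1)^0/∏(0,1,4,1,0,2)! = 1/48  (running 1/48)
  +(−1)^1/∏(1,0,3,0,1,3)! = -1/36  (running -1/144)
⟨..|..⟩ = √(2304/7)·(-1/144) = -0.125988

−√(1/63) ≈ -0.125988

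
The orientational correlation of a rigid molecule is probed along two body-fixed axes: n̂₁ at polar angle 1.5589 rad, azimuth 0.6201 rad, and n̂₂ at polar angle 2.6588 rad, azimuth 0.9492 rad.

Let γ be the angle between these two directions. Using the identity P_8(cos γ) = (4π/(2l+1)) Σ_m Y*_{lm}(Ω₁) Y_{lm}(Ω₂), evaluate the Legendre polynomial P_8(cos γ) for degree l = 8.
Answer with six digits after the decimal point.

-0.232081

Expand P_8 via completeness: Σ_{m} conj(Y_{8,m}) at Ω₁ times Y_{8,m} at Ω₂ —
  [-8]  conj(Y_{8,-8})(Ω₁) = +0.126654-0.499325i ; Y_{8,-8}(Ω₂) = +0.000286-0.001075i ; Δ = -0.000500-0.000279i
  [-7]  conj(Y_{8,-7})(Ω₁) = -0.008903-0.022840i ; Y_{8,-7}(Ω₂) = -0.007940+0.003000i ; Δ = +0.000139+0.000155i
  [-6]  conj(Y_{8,-6})(Ω₁) = +0.314260+0.205448i ; Y_{8,-6}(Ω₂) = +0.033764+0.022509i ; Δ = +0.005986+0.014010i
  [-5]  conj(Y_{8,-5})(Ω₁) = +0.028965-0.001191i ; Y_{8,-5}(Ω₂) = -0.004576-0.136096i ; Δ = -0.000295-0.003937i
  [-4]  conj(Y_{8,-4})(Ω₁) = -0.265943+0.206908i ; Y_{8,-4}(Ω₂) = -0.256744+0.197296i ; Δ = +0.027457-0.105592i
  [-3]  conj(Y_{8,-3})(Ω₁) = -0.008886+0.029832i ; Y_{8,-3}(Ω₂) = +0.489289+0.148140i ; Δ = -0.008767+0.013280i
  [-2]  conj(Y_{8,-2})(Ω₁) = -0.104198-0.303615i ; Y_{8,-2}(Ω₂) = -0.132438-0.389697i ; Δ = -0.104518+0.080816i
  [-1]  conj(Y_{8,-1})(Ω₁) = -0.026084-0.018625i ; Y_{8,-1}(Ω₂) = +0.070459-0.098362i ; Δ = -0.003670+0.001253i
  [+0]  conj(Y_{8,0})(Ω₁) = +0.316418-0.000000i ; Y_{8,0}(Ω₂) = -0.460238+0.000000i ; Δ = -0.145627+0.000000i
  [+1]  conj(Y_{8,1})(Ω₁) = +0.026084-0.018625i ; Y_{8,1}(Ω₂) = -0.070459-0.098362i ; Δ = -0.003670-0.001253i
  [+2]  conj(Y_{8,2})(Ω₁) = -0.104198+0.303615i ; Y_{8,2}(Ω₂) = -0.132438+0.389697i ; Δ = -0.104518-0.080816i
  [+3]  conj(Y_{8,3})(Ω₁) = +0.008886+0.029832i ; Y_{8,3}(Ω₂) = -0.489289+0.148140i ; Δ = -0.008767-0.013280i
  [+4]  conj(Y_{8,4})(Ω₁) = -0.265943-0.206908i ; Y_{8,4}(Ω₂) = -0.256744-0.197296i ; Δ = +0.027457+0.105592i
  [+5]  conj(Y_{8,5})(Ω₁) = -0.028965-0.001191i ; Y_{8,5}(Ω₂) = +0.004576-0.136096i ; Δ = -0.000295+0.003937i
  [+6]  conj(Y_{8,6})(Ω₁) = +0.314260-0.205448i ; Y_{8,6}(Ω₂) = +0.033764-0.022509i ; Δ = +0.005986-0.014010i
  [+7]  conj(Y_{8,7})(Ω₁) = +0.008903-0.022840i ; Y_{8,7}(Ω₂) = +0.007940+0.003000i ; Δ = +0.000139-0.000155i
  [+8]  conj(Y_{8,8})(Ω₁) = +0.126654+0.499325i ; Y_{8,8}(Ω₂) = +0.000286+0.001075i ; Δ = -0.000500+0.000279i
Total Σ_m = -0.313963+0.000000i. Multiply by 0.739198: -0.232081+0.000000i. P_8(cos γ) = -0.232081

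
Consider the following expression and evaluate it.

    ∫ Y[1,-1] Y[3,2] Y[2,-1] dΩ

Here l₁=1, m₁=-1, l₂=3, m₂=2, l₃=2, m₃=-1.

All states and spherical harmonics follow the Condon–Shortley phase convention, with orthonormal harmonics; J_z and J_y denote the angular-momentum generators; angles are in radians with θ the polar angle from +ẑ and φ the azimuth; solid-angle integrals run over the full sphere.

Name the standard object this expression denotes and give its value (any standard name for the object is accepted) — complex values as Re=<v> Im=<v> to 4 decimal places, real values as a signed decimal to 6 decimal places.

This is a Gaunt coefficient — the integral of a triple product of spherical harmonics over the sphere.
Rules hold: Σm=0, L=6 even, 2≤2≤4.
N = 3·7·5 = 105
Δ = 2!·0!·4!/7! = 1/105
Racah Σ t=1..1: t=1:−1/4 = -1/4
⇒ 3j(1 3 2; 0 0 0)² = 3/35, sgn -1
Racah Σ t=2..2: t=2:+1/12 = 1/12
⇒ 3j(1 3 2; -1 2 -1)² = 2/21, sgn -1
4πI² = N·(3j₀)²·(3jₘ)² = 6/7
I = +1·√(0.857143/4π) = 0.26116903

Gaunt coefficient, +0.261169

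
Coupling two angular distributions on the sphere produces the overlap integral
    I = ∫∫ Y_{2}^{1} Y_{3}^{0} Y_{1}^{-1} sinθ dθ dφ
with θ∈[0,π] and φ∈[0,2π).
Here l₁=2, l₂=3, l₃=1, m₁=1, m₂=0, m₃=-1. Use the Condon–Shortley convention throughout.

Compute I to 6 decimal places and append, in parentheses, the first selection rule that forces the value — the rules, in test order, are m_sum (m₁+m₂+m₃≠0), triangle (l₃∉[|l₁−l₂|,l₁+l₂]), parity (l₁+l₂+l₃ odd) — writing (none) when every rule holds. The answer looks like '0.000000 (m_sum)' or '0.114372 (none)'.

0.143048 (none)

Checks pass: Σm=0; 6 even; l₃=1∈[1,5].
(2·2+1)(2·3+1)(2·1+1) = 105
Δ: 4! 0! 2! / 7! → 1/105
sum: t=2:+1/4 = 1/4
3j²(2 3 1; 0 0 0) = Δ·Π!·Σ² = 3/35  (sign -1)
sum: t=1:−1/12 = -1/12
3j²(2 3 1; 1 0 -1) = Δ·Π!·Σ² = 1/35  (sign -1)
combine: 4πI² = 105·3/35·1/35 = 9/35
take √, sign +1: I = 0.14304817
No selection rule forces the value: the integral is nonzero (none).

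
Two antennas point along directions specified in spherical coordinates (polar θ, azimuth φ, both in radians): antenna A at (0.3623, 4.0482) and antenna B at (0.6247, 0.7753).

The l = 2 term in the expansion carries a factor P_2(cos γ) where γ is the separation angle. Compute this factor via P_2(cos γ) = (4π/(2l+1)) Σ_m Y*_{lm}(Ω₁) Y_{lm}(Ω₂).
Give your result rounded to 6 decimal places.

-0.041320

Term-by-term m-sum for l=2 (normalisation 4π/5 = 2.513274):
  m=-2: Y*=-0.01165 + 0.04710j  Y=0.00267 - 0.13210j  product 0.00619 + 0.00166j
  m=-1: Y*=-0.15783 - 0.20161j  Y=0.26175 - 0.25652j  product -0.09303 - 0.01229j
  m=+0: Y*=0.51193 + 0.00000j  Y=0.30714 + 0.00000j  product 0.15723 + 0.00000j
  m=+1: Y*=0.15783 - 0.20161j  Y=-0.26175 - 0.25652j  product -0.09303 + 0.01229j
  m=+2: Y*=-0.01165 - 0.04710j  Y=0.00267 + 0.13210j  product 0.00619 - 0.00166j
Σ over m = -0.01644 + 0.00000j; ×(4π/5) → -0.04132 + 0.00000j. Real part: -0.041320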